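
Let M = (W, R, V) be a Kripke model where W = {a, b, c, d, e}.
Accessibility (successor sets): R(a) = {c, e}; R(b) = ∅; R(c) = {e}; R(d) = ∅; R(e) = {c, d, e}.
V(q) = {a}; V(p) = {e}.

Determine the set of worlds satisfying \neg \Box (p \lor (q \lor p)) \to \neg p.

Let φ = \neg \Box (p \lor (q \lor p)) \to \neg p. Evaluate φ at each world:
  a (successors {c, e}): φ is true.
  b (successors ∅): φ is true.
  c (successors {e}): φ is true.
  d (successors ∅): φ is true.
  e (successors {c, d, e}): φ is false.
For instance, at a:
  At a: \neg \Box (p \lor (q \lor p)) is true, \neg p is true, so \neg \Box (p \lor (q \lor p)) \to \neg p is true.
    At a: \Box (p \lor (q \lor p)) is false, so \neg \Box (p \lor (q \lor p)) is true.
      At a: \Box (p \lor (q \lor p)) requires p \lor (q \lor p) at every successor {c, e}.
        p \lor (q \lor p) fails at c, so \Box (p \lor (q \lor p)) is false at a.
Satisfying worlds: {a, b, c, d}

a, b, c, d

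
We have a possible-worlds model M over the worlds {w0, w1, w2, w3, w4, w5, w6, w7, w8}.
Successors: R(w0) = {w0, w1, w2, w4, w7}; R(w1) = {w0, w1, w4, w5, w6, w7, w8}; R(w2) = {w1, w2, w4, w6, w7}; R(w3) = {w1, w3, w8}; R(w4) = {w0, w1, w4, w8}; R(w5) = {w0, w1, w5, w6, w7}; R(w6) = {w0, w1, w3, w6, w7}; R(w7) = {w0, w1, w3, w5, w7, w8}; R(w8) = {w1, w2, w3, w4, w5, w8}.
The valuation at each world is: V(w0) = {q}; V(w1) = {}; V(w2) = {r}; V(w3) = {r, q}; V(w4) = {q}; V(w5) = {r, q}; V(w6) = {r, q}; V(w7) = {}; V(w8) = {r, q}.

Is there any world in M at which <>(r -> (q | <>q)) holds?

Yes

Let φ = <>(r -> (q | <>q)). Evaluate φ at each world:
  w0 (successors {w0, w1, w2, w4, w7}): φ is true.
  w1 (successors {w0, w1, w4, w5, w6, w7, w8}): φ is true.
  w2 (successors {w1, w2, w4, w6, w7}): φ is true.
  w3 (successors {w1, w3, w8}): φ is true.
  w4 (successors {w0, w1, w4, w8}): φ is true.
  w5 (successors {w0, w1, w5, w6, w7}): φ is true.
  w6 (successors {w0, w1, w3, w6, w7}): φ is true.
  w7 (successors {w0, w1, w3, w5, w7, w8}): φ is true.
  w8 (successors {w1, w2, w3, w4, w5, w8}): φ is true.
Detail at w0 (witness):
  At w0: <>(r -> (q | <>q)) requires r -> (q | <>q) at some successor in {w0, w1, w2, w4, w7}.
    r -> (q | <>q) holds at w0, so <>(r -> (q | <>q)) is true at w0.
      At w0: r is false, q | <>q is true, so r -> (q | <>q) is true.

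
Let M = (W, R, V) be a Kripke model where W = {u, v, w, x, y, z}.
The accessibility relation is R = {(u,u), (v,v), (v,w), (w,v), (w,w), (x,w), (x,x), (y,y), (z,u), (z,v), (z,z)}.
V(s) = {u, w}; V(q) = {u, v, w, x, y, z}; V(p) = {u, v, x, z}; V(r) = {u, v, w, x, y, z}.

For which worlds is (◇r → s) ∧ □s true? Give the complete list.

Recall that □ψ holds at a world iff ψ holds at every accessible world, and ◇ψ holds iff ψ holds at some accessible world.
Let φ = (◇r → s) ∧ □s. Evaluate φ at each world:
  u (successors {u}): φ is true.
  v (successors {v, w}): φ is false.
  w (successors {v, w}): φ is false.
  x (successors {w, x}): φ is false.
  y (successors {y}): φ is false.
  z (successors {u, v, z}): φ is false.
For instance, at v:
  At v: ◇r → s is false, □s is false, so (◇r → s) ∧ □s is false.
    At v: ◇r is true, s is false, so ◇r → s is false.
      At v: ◇r requires r at some successor in {v, w}.
        r holds at v, so ◇r is true at v.
    At v: □s requires s at every successor {v, w}.
      s fails at v, so □s is false at v.
Satisfying worlds: {u}

u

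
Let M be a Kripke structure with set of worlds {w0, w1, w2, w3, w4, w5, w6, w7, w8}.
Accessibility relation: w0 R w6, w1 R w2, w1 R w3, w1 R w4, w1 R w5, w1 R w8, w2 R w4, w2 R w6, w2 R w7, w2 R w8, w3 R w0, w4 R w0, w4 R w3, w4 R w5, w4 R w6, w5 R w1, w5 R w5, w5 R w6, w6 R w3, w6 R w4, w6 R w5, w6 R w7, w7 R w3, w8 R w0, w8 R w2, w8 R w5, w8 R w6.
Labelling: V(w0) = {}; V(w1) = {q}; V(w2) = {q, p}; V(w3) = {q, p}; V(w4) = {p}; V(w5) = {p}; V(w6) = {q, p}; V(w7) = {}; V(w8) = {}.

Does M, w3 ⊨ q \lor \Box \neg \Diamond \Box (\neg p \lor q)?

At w3: q is true, \Box \neg \Diamond \Box (\neg p \lor q) is true, so q \lor \Box \neg \Diamond \Box (\neg p \lor q) is true.
  At w3: \Box \neg \Diamond \Box (\neg p \lor q) requires \neg \Diamond \Box (\neg p \lor q) at every successor {w0}.
      At w0: \Diamond \Box (\neg p \lor q) is false, so \neg \Diamond \Box (\neg p \lor q) is true.
  So \Box \neg \Diamond \Box (\neg p \lor q) is true at w3.

Yes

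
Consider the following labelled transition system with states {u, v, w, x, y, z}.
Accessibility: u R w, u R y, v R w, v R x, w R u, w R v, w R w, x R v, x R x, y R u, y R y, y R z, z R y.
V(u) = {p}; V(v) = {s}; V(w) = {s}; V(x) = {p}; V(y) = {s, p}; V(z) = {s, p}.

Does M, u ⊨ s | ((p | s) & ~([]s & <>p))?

Recall that []ψ holds at a world iff ψ holds at every accessible world, and <>ψ holds iff ψ holds at some accessible world.
At u: s is false, (p | s) & ~([]s & <>p) is false, so s | ((p | s) & ~([]s & <>p)) is false.
  At u: p | s is true, ~([]s & <>p) is false, so (p | s) & ~([]s & <>p) is false.
    At u: []s & <>p is true, so ~([]s & <>p) is false.
      At u: []s is true, <>p is true, so []s & <>p is true.

No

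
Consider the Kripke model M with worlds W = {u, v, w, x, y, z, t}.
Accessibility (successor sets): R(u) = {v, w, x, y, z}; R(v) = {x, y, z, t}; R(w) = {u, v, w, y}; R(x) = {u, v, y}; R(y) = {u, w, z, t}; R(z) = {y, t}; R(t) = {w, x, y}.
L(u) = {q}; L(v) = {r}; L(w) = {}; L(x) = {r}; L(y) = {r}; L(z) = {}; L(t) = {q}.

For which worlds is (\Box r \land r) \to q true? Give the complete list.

Recall that \Box ψ holds at a world iff ψ holds at every accessible world, and \Diamond ψ holds iff ψ holds at some accessible world.
Let φ = (\Box r \land r) \to q. Evaluate φ at each world:
  u (successors {v, w, x, y, z}): φ is true.
  v (successors {x, y, z, t}): φ is true.
  w (successors {u, v, w, y}): φ is true.
  x (successors {u, v, y}): φ is true.
  y (successors {u, w, z, t}): φ is true.
  z (successors {y, t}): φ is true.
  t (successors {w, x, y}): φ is true.
For instance, at w:
  At w: \Box r \land r is false, q is false, so (\Box r \land r) \to q is true.
    At w: \Box r is false, r is false, so \Box r \land r is false.
      At w: \Box r requires r at every successor {u, v, w, y}.
        r fails at u, so \Box r is false at w.
Satisfying worlds: {u, v, w, x, y, z, t}

u, v, w, x, y, z, t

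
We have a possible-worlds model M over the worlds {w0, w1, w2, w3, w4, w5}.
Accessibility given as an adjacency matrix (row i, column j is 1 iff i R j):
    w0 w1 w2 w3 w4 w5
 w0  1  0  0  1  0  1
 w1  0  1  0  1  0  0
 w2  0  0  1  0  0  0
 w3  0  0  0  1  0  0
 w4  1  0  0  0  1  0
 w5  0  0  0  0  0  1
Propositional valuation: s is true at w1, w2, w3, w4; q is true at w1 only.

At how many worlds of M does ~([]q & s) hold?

Recall that []ψ holds at a world iff ψ holds at every accessible world, and <>ψ holds iff ψ holds at some accessible world.
Let φ = ~([]q & s). Evaluate φ at each world:
  w0 (successors {w0, w3, w5}): φ is true.
  w1 (successors {w1, w3}): φ is true.
  w2 (successors {w2}): φ is true.
  w3 (successors {w3}): φ is true.
  w4 (successors {w0, w4}): φ is true.
  w5 (successors {w5}): φ is true.
For instance, at w1:
  At w1: []q & s is false, so ~([]q & s) is true.
    At w1: []q is false, s is true, so []q & s is false.
      At w1: []q requires q at every successor {w1, w3}.
        q fails at w3, so []q is false at w1.
Satisfying worlds: {w0, w1, w2, w3, w4, w5}

6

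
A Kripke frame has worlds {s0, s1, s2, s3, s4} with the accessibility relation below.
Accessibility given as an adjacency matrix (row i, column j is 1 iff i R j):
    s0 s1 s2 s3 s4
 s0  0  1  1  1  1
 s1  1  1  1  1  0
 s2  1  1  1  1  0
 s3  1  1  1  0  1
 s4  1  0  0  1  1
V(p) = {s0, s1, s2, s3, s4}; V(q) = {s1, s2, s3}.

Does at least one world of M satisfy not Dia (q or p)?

No

Recall that Dia ψ holds at a world iff ψ holds at some accessible world.
Let φ = not Dia (q or p). Evaluate φ at each world:
  s0 (successors {s1, s2, s3, s4}): φ is false.
  s1 (successors {s0, s1, s2, s3}): φ is false.
  s2 (successors {s0, s1, s2, s3}): φ is false.
  s3 (successors {s0, s1, s2, s4}): φ is false.
  s4 (successors {s0, s3, s4}): φ is false.
For instance, at s1:
  At s1: Dia (q or p) is true, so not Dia (q or p) is false.
    At s1: Dia (q or p) requires q or p at some successor in {s0, s1, s2, s3}.
      q or p holds at s0, so Dia (q or p) is true at s1.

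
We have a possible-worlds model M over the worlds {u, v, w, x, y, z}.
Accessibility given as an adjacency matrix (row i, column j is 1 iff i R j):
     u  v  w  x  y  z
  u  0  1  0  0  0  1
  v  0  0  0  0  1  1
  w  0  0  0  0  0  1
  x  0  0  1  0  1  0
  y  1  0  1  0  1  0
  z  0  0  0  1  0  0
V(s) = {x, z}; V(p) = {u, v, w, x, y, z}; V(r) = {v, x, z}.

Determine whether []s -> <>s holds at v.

Yes

At v: []s is false, <>s is true, so []s -> <>s is true.
  At v: []s requires s at every successor {y, z}.
    s fails at y, so []s is false at v.
  At v: <>s requires s at some successor in {y, z}.
    s holds at z, so <>s is true at v.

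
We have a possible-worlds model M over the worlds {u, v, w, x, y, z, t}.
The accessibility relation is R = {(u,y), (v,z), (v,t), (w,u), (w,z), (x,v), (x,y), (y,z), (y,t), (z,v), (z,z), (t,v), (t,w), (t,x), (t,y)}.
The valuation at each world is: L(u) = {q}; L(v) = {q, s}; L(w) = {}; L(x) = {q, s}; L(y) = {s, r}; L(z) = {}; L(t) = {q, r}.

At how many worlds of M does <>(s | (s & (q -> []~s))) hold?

4

Recall that []ψ holds at a world iff ψ holds at every accessible world, and <>ψ holds iff ψ holds at some accessible world.
Let φ = <>(s | (s & (q -> []~s))). Evaluate φ at each world:
  u (successors {y}): φ is true.
  v (successors {z, t}): φ is false.
  w (successors {u, z}): φ is false.
  x (successors {v, y}): φ is true.
  y (successors {z, t}): φ is false.
  z (successors {v, z}): φ is true.
  t (successors {v, w, x, y}): φ is true.
For instance, at z:
  At z: <>(s | (s & (q -> []~s))) requires s | (s & (q -> []~s)) at some successor in {v, z}.
    s | (s & (q -> []~s)) holds at v, so <>(s | (s & (q -> []~s))) is true at z.
      At v: s is true, s & (q -> []~s) is true, so s | (s & (q -> []~s)) is true.
Satisfying worlds: {u, x, z, t}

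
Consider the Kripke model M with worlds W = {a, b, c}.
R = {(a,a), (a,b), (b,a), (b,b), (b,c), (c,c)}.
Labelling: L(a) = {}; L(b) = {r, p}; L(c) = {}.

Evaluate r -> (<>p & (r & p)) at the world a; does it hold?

At a: r is false, <>p & (r & p) is false, so r -> (<>p & (r & p)) is true.
  At a: <>p is true, r & p is false, so <>p & (r & p) is false.
    At a: <>p requires p at some successor in {a, b}.
      p holds at b, so <>p is true at a.

Yes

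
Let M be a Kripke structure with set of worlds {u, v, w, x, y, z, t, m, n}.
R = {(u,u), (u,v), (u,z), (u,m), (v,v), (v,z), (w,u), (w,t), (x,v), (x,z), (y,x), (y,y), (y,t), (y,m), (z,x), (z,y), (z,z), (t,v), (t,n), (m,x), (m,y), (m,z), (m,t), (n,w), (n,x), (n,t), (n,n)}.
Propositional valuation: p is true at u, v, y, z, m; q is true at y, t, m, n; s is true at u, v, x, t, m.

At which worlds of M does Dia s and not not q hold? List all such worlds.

y, t, m, n

Let φ = Dia s and not not q. Evaluate φ at each world:
  u (successors {u, v, z, m}): φ is false.
  v (successors {v, z}): φ is false.
  w (successors {u, t}): φ is false.
  x (successors {v, z}): φ is false.
  y (successors {x, y, t, m}): φ is true.
  z (successors {x, y, z}): φ is false.
  t (successors {v, n}): φ is true.
  m (successors {x, y, z, t}): φ is true.
  n (successors {w, x, t, n}): φ is true.
For instance, at v:
  At v: Dia s is true, not not q is false, so Dia s and not not q is false.
    At v: Dia s requires s at some successor in {v, z}.
      s holds at v, so Dia s is true at v.
Satisfying worlds: {y, t, m, n}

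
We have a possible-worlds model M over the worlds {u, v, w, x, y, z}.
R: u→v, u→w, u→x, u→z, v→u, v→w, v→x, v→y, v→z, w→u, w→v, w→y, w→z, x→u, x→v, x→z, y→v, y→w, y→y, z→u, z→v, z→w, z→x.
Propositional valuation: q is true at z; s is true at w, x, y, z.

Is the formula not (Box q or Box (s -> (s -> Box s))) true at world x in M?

Yes

At x: Box q or Box (s -> (s -> Box s)) is false, so not (Box q or Box (s -> (s -> Box s))) is true.
  At x: Box q is false, Box (s -> (s -> Box s)) is false, so Box q or Box (s -> (s -> Box s)) is false.
    At x: Box q requires q at every successor {u, v, z}.
      q fails at u, so Box q is false at x.
    At x: Box (s -> (s -> Box s)) requires s -> (s -> Box s) at every successor {u, v, z}.
      s -> (s -> Box s) fails at z, so Box (s -> (s -> Box s)) is false at x.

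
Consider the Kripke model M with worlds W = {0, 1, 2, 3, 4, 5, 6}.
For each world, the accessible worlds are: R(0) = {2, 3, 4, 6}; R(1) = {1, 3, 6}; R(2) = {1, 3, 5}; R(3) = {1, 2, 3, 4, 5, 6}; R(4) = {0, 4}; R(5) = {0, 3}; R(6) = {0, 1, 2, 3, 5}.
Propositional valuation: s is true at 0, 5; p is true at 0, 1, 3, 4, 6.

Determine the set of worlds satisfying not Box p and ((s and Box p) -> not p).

Let φ = not Box p and ((s and Box p) -> not p). Evaluate φ at each world:
  0 (successors {2, 3, 4, 6}): φ is true.
  1 (successors {1, 3, 6}): φ is false.
  2 (successors {1, 3, 5}): φ is true.
  3 (successors {1, 2, 3, 4, 5, 6}): φ is true.
  4 (successors {0, 4}): φ is false.
  5 (successors {0, 3}): φ is false.
  6 (successors {0, 1, 2, 3, 5}): φ is true.
For instance, at 0:
  At 0: not Box p is true, (s and Box p) -> not p is true, so not Box p and ((s and Box p) -> not p) is true.
    At 0: Box p is false, so not Box p is true.
      At 0: Box p requires p at every successor {2, 3, 4, 6}.
        p fails at 2, so Box p is false at 0.
    At 0: s and Box p is false, not p is false, so (s and Box p) -> not p is true.
      At 0: s is true, Box p is false, so s and Box p is false.
Satisfying worlds: {0, 2, 3, 6}

0, 2, 3, 6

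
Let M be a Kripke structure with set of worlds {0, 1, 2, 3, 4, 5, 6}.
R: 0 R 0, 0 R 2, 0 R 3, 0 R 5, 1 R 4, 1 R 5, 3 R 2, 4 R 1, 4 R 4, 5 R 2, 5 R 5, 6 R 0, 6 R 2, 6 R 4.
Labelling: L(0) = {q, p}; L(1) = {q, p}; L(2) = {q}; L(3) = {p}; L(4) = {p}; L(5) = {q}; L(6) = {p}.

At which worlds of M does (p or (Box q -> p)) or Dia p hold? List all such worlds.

Let φ = (p or (Box q -> p)) or Dia p. Evaluate φ at each world:
  0 (successors {0, 2, 3, 5}): φ is true.
  1 (successors {4, 5}): φ is true.
  2 (successors ∅): φ is false.
  3 (successors {2}): φ is true.
  4 (successors {1, 4}): φ is true.
  5 (successors {2, 5}): φ is false.
  6 (successors {0, 2, 4}): φ is true.
For instance, at 3:
  At 3: p or (Box q -> p) is true, Dia p is false, so (p or (Box q -> p)) or Dia p is true.
    At 3: p is true, Box q -> p is true, so p or (Box q -> p) is true.
      At 3: Box q is true, p is true, so Box q -> p is true.
    At 3: Dia p requires p at some successor in {2}.
      At 2: p is false.
    So Dia p is false at 3.
Satisfying worlds: {0, 1, 3, 4, 6}

0, 1, 3, 4, 6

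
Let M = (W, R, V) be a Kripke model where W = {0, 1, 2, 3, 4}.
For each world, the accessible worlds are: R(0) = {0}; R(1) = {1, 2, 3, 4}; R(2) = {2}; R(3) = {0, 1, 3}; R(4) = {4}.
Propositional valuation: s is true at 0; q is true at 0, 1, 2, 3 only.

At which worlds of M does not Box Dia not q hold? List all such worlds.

0, 1, 2, 3

Let φ = not Box Dia not q. Evaluate φ at each world:
  0 (successors {0}): φ is true.
  1 (successors {1, 2, 3, 4}): φ is true.
  2 (successors {2}): φ is true.
  3 (successors {0, 1, 3}): φ is true.
  4 (successors {4}): φ is false.
For instance, at 3:
  At 3: Box Dia not q is false, so not Box Dia not q is true.
    At 3: Box Dia not q requires Dia not q at every successor {0, 1, 3}.
      Dia not q fails at 0, so Box Dia not q is false at 3.
Satisfying worlds: {0, 1, 2, 3}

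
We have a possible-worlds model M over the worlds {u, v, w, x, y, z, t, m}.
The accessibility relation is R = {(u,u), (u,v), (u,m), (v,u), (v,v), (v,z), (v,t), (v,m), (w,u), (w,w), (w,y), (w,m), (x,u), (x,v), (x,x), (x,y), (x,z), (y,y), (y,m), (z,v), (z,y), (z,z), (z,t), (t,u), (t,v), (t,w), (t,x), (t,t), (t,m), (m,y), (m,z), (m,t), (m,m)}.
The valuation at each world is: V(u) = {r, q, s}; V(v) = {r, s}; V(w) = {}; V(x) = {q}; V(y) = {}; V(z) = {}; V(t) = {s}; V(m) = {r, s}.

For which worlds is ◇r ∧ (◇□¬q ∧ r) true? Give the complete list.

Let φ = ◇r ∧ (◇□¬q ∧ r). Evaluate φ at each world:
  u (successors {u, v, m}): φ is true.
  v (successors {u, v, z, t, m}): φ is true.
  w (successors {u, w, y, m}): φ is false.
  x (successors {u, v, x, y, z}): φ is false.
  y (successors {y, m}): φ is false.
  z (successors {v, y, z, t}): φ is false.
  t (successors {u, v, w, x, t, m}): φ is false.
  m (successors {y, z, t, m}): φ is true.
For instance, at m:
  At m: ◇r is true, ◇□¬q ∧ r is true, so ◇r ∧ (◇□¬q ∧ r) is true.
    At m: ◇r requires r at some successor in {y, z, t, m}.
      r holds at m, so ◇r is true at m.
    At m: ◇□¬q is true, r is true, so ◇□¬q ∧ r is true.
      At m: ◇□¬q requires □¬q at some successor in {y, z, t, m}.
        □¬q holds at y, so ◇□¬q is true at m.
Satisfying worlds: {u, v, m}

u, v, m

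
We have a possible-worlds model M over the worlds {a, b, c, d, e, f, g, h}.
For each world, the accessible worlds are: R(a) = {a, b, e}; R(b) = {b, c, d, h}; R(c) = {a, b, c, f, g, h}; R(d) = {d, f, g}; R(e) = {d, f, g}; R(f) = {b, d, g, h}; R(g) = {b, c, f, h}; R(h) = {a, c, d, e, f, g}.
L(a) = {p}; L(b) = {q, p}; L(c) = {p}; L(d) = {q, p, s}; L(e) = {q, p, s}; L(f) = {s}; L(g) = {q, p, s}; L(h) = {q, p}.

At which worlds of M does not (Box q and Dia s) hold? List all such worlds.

a, b, c, d, e, g, h

Let φ = not (Box q and Dia s). Evaluate φ at each world:
  a (successors {a, b, e}): φ is true.
  b (successors {b, c, d, h}): φ is true.
  c (successors {a, b, c, f, g, h}): φ is true.
  d (successors {d, f, g}): φ is true.
  e (successors {d, f, g}): φ is true.
  f (successors {b, d, g, h}): φ is false.
  g (successors {b, c, f, h}): φ is true.
  h (successors {a, c, d, e, f, g}): φ is true.
For instance, at g:
  At g: Box q and Dia s is false, so not (Box q and Dia s) is true.
    At g: Box q is false, Dia s is true, so Box q and Dia s is false.
      At g: Box q requires q at every successor {b, c, f, h}.
        q fails at c, so Box q is false at g.
      At g: Dia s requires s at some successor in {b, c, f, h}.
        s holds at f, so Dia s is true at g.
Satisfying worlds: {a, b, c, d, e, g, h}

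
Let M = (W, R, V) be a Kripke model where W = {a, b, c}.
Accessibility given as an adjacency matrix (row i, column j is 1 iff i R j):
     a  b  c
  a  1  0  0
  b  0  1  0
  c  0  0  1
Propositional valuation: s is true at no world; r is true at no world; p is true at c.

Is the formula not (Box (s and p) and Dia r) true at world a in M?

Yes

At a: Box (s and p) and Dia r is false, so not (Box (s and p) and Dia r) is true.
  At a: Box (s and p) is false, Dia r is false, so Box (s and p) and Dia r is false.
    At a: Box (s and p) requires s and p at every successor {a}.
      s and p fails at a, so Box (s and p) is false at a.
    At a: Dia r requires r at some successor in {a}.
      At a: r is false.
    So Dia r is false at a.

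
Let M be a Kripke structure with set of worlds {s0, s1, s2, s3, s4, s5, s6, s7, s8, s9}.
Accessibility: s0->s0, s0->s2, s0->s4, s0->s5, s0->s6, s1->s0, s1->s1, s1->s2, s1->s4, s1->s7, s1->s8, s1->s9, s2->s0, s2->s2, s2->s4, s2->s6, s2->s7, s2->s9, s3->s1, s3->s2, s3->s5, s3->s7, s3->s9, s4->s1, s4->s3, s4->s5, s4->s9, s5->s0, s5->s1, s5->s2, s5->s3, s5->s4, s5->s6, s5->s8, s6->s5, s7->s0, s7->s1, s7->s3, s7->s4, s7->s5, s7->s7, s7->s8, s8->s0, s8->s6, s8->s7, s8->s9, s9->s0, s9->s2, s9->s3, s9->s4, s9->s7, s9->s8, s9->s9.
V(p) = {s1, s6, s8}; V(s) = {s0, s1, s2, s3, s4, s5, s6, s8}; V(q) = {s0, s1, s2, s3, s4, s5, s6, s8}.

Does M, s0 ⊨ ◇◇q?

At s0: ◇◇q requires ◇q at some successor in {s0, s2, s4, s5, s6}.
  ◇q holds at s0, so ◇◇q is true at s0.
    At s0: ◇q requires q at some successor in {s0, s2, s4, s5, s6}.
      q holds at s0, so ◇q is true at s0.

Yes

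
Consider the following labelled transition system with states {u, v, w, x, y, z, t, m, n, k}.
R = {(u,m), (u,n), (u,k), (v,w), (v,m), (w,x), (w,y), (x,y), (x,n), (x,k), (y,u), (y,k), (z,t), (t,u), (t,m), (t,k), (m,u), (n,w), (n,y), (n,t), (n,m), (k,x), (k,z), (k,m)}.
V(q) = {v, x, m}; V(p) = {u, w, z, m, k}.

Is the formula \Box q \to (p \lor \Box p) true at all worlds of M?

Let φ = \Box q \to (p \lor \Box p). Evaluate φ at each world:
  u (successors {m, n, k}): φ is true.
  v (successors {w, m}): φ is true.
  w (successors {x, y}): φ is true.
  x (successors {y, n, k}): φ is true.
  y (successors {u, k}): φ is true.
  z (successors {t}): φ is true.
  t (successors {u, m, k}): φ is true.
  m (successors {u}): φ is true.
  n (successors {w, y, t, m}): φ is true.
  k (successors {x, z, m}): φ is true.
For instance, at m:
  At m: \Box q is false, p \lor \Box p is true, so \Box q \to (p \lor \Box p) is true.
    At m: \Box q requires q at every successor {u}.
      q fails at u, so \Box q is false at m.
    At m: p is true, \Box p is true, so p \lor \Box p is true.
      At m: \Box p requires p at every successor {u}.
        At u: p is true.
      So \Box p is true at m.

Yes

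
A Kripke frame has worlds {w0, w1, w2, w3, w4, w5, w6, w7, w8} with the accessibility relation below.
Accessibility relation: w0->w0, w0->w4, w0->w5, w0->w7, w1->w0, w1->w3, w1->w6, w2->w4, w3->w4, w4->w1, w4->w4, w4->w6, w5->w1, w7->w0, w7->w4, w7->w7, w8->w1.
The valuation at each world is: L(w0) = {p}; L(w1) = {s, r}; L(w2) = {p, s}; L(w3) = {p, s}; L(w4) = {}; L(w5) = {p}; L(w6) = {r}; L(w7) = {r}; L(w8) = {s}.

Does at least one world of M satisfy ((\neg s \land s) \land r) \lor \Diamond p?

Let φ = ((\neg s \land s) \land r) \lor \Diamond p. Evaluate φ at each world:
  w0 (successors {w0, w4, w5, w7}): φ is true.
  w1 (successors {w0, w3, w6}): φ is true.
  w2 (successors {w4}): φ is false.
  w3 (successors {w4}): φ is false.
  w4 (successors {w1, w4, w6}): φ is false.
  w5 (successors {w1}): φ is false.
  w6 (successors ∅): φ is false.
  w7 (successors {w0, w4, w7}): φ is true.
  w8 (successors {w1}): φ is false.
Detail at w0 (witness):
  At w0: (\neg s \land s) \land r is false, \Diamond p is true, so ((\neg s \land s) \land r) \lor \Diamond p is true.
    At w0: \Diamond p requires p at some successor in {w0, w4, w5, w7}.
      p holds at w0, so \Diamond p is true at w0.

Yes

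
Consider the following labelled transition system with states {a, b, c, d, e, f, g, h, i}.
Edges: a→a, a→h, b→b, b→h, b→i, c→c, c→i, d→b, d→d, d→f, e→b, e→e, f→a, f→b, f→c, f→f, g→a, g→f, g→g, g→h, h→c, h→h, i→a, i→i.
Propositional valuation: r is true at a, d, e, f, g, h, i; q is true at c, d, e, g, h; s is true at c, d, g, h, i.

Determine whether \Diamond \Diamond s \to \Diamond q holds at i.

Recall that \Diamond ψ holds at a world iff ψ holds at some accessible world.
At i: \Diamond \Diamond s is true, \Diamond q is false, so \Diamond \Diamond s \to \Diamond q is false.
  At i: \Diamond \Diamond s requires \Diamond s at some successor in {a, i}.
    \Diamond s holds at a, so \Diamond \Diamond s is true at i.
      At a: \Diamond s requires s at some successor in {a, h}.
        s holds at h, so \Diamond s is true at a.
  At i: \Diamond q requires q at some successor in {a, i}.
    At a: q is false.
    At i: q is false.
  So \Diamond q is false at i.

No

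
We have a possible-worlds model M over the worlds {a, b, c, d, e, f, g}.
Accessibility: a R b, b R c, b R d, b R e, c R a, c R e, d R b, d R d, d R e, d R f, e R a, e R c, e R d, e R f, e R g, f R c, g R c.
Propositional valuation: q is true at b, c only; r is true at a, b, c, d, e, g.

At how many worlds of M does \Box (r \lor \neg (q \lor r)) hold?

Recall that \Box ψ holds at a world iff ψ holds at every accessible world, and \Diamond ψ holds iff ψ holds at some accessible world.
Let φ = \Box (r \lor \neg (q \lor r)). Evaluate φ at each world:
  a (successors {b}): φ is true.
  b (successors {c, d, e}): φ is true.
  c (successors {a, e}): φ is true.
  d (successors {b, d, e, f}): φ is true.
  e (successors {a, c, d, f, g}): φ is true.
  f (successors {c}): φ is true.
  g (successors {c}): φ is true.
For instance, at f:
  At f: \Box (r \lor \neg (q \lor r)) requires r \lor \neg (q \lor r) at every successor {c}.
    At c: r \lor \neg (q \lor r) is true.
  So \Box (r \lor \neg (q \lor r)) is true at f.
Satisfying worlds: {a, b, c, d, e, f, g}

7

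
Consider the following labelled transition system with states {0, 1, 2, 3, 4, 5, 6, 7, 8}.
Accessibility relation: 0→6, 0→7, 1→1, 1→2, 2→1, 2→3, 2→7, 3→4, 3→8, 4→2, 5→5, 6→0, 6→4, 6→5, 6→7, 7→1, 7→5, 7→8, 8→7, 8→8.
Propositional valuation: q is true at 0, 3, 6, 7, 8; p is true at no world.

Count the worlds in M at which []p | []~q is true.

Let φ = []p | []~q. Evaluate φ at each world:
  0 (successors {6, 7}): φ is false.
  1 (successors {1, 2}): φ is true.
  2 (successors {1, 3, 7}): φ is false.
  3 (successors {4, 8}): φ is false.
  4 (successors {2}): φ is true.
  5 (successors {5}): φ is true.
  6 (successors {0, 4, 5, 7}): φ is false.
  7 (successors {1, 5, 8}): φ is false.
  8 (successors {7, 8}): φ is false.
For instance, at 4:
  At 4: []p is false, []~q is true, so []p | []~q is true.
    At 4: []p requires p at every successor {2}.
      p fails at 2, so []p is false at 4.
    At 4: []~q requires ~q at every successor {2}.
      At 2: ~q is true.
    So []~q is true at 4.
Satisfying worlds: {1, 4, 5}

3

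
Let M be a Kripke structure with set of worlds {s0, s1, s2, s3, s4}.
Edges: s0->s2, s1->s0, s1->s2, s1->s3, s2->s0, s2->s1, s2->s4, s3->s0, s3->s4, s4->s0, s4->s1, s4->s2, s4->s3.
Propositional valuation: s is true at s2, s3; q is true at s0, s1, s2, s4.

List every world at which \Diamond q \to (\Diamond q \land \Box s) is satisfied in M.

Let φ = \Diamond q \to (\Diamond q \land \Box s). Evaluate φ at each world:
  s0 (successors {s2}): φ is true.
  s1 (successors {s0, s2, s3}): φ is false.
  s2 (successors {s0, s1, s4}): φ is false.
  s3 (successors {s0, s4}): φ is false.
  s4 (successors {s0, s1, s2, s3}): φ is false.
For instance, at s3:
  At s3: \Diamond q is true, \Diamond q \land \Box s is false, so \Diamond q \to (\Diamond q \land \Box s) is false.
    At s3: \Diamond q requires q at some successor in {s0, s4}.
      q holds at s0, so \Diamond q is true at s3.
    At s3: \Diamond q is true, \Box s is false, so \Diamond q \land \Box s is false.
      At s3: \Diamond q requires q at some successor in {s0, s4}.
        q holds at s0, so \Diamond q is true at s3.
      At s3: \Box s requires s at every successor {s0, s4}.
        s fails at s0, so \Box s is false at s3.
Satisfying worlds: {s0}

s0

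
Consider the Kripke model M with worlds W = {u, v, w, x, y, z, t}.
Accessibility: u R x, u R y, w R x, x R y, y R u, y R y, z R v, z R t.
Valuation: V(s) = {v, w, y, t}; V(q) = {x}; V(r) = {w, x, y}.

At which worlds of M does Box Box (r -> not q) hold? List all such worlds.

u, v, w, x, z, t

Let φ = Box Box (r -> not q). Evaluate φ at each world:
  u (successors {x, y}): φ is true.
  v (successors ∅): φ is true.
  w (successors {x}): φ is true.
  x (successors {y}): φ is true.
  y (successors {u, y}): φ is false.
  z (successors {v, t}): φ is true.
  t (successors ∅): φ is true.
For instance, at x:
  At x: Box Box (r -> not q) requires Box (r -> not q) at every successor {y}.
      At y: Box (r -> not q) requires r -> not q at every successor {u, y}.
        At u: r -> not q is true.
        At y: r -> not q is true.
      So Box (r -> not q) is true at y.
  So Box Box (r -> not q) is true at x.
Satisfying worlds: {u, v, w, x, z, t}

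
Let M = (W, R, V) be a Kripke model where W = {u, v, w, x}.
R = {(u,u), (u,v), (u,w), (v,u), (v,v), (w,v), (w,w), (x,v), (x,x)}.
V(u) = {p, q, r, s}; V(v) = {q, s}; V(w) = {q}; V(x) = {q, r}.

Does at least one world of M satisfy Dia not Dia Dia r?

No

Let φ = Dia not Dia Dia r. Evaluate φ at each world:
  u (successors {u, v, w}): φ is false.
  v (successors {u, v}): φ is false.
  w (successors {v, w}): φ is false.
  x (successors {v, x}): φ is false.
For instance, at x:
  At x: Dia not Dia Dia r requires not Dia Dia r at some successor in {v, x}.
    At v: not Dia Dia r is false.
    At x: not Dia Dia r is false.
  So Dia not Dia Dia r is false at x.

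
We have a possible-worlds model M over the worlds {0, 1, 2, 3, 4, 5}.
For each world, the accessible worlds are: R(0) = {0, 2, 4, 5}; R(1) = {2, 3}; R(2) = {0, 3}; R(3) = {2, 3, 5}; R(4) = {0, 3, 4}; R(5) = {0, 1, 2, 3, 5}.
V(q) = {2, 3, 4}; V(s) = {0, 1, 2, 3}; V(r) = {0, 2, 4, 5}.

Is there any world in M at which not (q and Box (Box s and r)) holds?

Recall that Box ψ holds at a world iff ψ holds at every accessible world, and Dia ψ holds iff ψ holds at some accessible world.
Let φ = not (q and Box (Box s and r)). Evaluate φ at each world:
  0 (successors {0, 2, 4, 5}): φ is true.
  1 (successors {2, 3}): φ is true.
  2 (successors {0, 3}): φ is true.
  3 (successors {2, 3, 5}): φ is true.
  4 (successors {0, 3, 4}): φ is true.
  5 (successors {0, 1, 2, 3, 5}): φ is true.
Detail at 0 (witness):
  At 0: q and Box (Box s and r) is false, so not (q and Box (Box s and r)) is true.
    At 0: q is false, Box (Box s and r) is false, so q and Box (Box s and r) is false.
      At 0: Box (Box s and r) requires Box s and r at every successor {0, 2, 4, 5}.
        Box s and r fails at 0, so Box (Box s and r) is false at 0.

Yes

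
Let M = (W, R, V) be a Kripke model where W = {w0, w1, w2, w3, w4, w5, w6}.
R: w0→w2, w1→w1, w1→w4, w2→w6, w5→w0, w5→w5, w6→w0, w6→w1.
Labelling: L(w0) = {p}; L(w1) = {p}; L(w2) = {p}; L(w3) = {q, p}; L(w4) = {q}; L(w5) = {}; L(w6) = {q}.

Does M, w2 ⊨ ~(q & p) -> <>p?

At w2: ~(q & p) is true, <>p is false, so ~(q & p) -> <>p is false.
  At w2: <>p requires p at some successor in {w6}.
    At w6: p is false.
  So <>p is false at w2.

No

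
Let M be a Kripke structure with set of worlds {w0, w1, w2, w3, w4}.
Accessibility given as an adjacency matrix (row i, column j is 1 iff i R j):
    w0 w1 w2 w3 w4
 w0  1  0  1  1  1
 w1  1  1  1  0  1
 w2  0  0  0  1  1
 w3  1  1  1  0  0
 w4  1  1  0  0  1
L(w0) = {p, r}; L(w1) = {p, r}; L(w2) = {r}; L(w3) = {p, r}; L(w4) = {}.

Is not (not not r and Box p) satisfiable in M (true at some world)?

Yes

Recall that Box ψ holds at a world iff ψ holds at every accessible world, and Dia ψ holds iff ψ holds at some accessible world.
Let φ = not (not not r and Box p). Evaluate φ at each world:
  w0 (successors {w0, w2, w3, w4}): φ is true.
  w1 (successors {w0, w1, w2, w4}): φ is true.
  w2 (successors {w3, w4}): φ is true.
  w3 (successors {w0, w1, w2}): φ is true.
  w4 (successors {w0, w1, w4}): φ is true.
Detail at w0 (witness):
  At w0: not not r and Box p is false, so not (not not r and Box p) is true.
    At w0: not not r is true, Box p is false, so not not r and Box p is false.
      At w0: Box p requires p at every successor {w0, w2, w3, w4}.
        p fails at w2, so Box p is false at w0.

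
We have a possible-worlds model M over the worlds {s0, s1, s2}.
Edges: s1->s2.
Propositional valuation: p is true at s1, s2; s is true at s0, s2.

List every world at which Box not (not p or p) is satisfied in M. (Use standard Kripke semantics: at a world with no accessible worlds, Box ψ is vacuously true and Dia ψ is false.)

Recall that Box ψ holds at a world iff ψ holds at every accessible world, and Dia ψ holds iff ψ holds at some accessible world.
Let φ = Box not (not p or p). Evaluate φ at each world:
  s0 (successors ∅): φ is true.
  s1 (successors {s2}): φ is false.
  s2 (successors ∅): φ is true.
For instance, at s1:
  At s1: Box not (not p or p) requires not (not p or p) at every successor {s2}.
    not (not p or p) fails at s2, so Box not (not p or p) is false at s1.
Satisfying worlds: {s0, s2}

s0, s2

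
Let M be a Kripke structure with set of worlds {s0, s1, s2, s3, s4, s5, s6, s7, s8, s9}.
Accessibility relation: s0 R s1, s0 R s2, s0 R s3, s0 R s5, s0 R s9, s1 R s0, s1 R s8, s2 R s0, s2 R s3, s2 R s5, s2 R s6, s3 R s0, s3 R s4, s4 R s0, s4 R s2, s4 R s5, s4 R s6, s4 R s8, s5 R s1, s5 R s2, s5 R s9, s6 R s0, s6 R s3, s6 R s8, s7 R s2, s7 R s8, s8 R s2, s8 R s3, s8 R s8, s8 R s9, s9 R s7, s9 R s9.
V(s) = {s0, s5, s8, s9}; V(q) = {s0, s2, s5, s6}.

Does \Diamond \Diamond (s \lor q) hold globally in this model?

Recall that \Diamond ψ holds at a world iff ψ holds at some accessible world.
Let φ = \Diamond \Diamond (s \lor q). Evaluate φ at each world:
  s0 (successors {s1, s2, s3, s5, s9}): φ is true.
  s1 (successors {s0, s8}): φ is true.
  s2 (successors {s0, s3, s5, s6}): φ is true.
  s3 (successors {s0, s4}): φ is true.
  s4 (successors {s0, s2, s5, s6, s8}): φ is true.
  s5 (successors {s1, s2, s9}): φ is true.
  s6 (successors {s0, s3, s8}): φ is true.
  s7 (successors {s2, s8}): φ is true.
  s8 (successors {s2, s3, s8, s9}): φ is true.
  s9 (successors {s7, s9}): φ is true.
For instance, at s2:
  At s2: \Diamond \Diamond (s \lor q) requires \Diamond (s \lor q) at some successor in {s0, s3, s5, s6}.
    \Diamond (s \lor q) holds at s0, so \Diamond \Diamond (s \lor q) is true at s2.
      At s0: \Diamond (s \lor q) requires s \lor q at some successor in {s1, s2, s3, s5, s9}.
        s \lor q holds at s2, so \Diamond (s \lor q) is true at s0.

Yes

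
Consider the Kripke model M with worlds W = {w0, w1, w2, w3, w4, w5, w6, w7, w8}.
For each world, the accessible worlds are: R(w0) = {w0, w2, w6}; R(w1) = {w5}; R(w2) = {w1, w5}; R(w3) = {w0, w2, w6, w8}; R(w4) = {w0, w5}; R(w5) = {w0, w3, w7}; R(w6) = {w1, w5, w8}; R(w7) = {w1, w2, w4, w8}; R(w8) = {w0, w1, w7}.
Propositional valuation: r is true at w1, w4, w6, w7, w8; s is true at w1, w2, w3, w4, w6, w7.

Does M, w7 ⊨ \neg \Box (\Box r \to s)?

At w7: \Box (\Box r \to s) is true, so \neg \Box (\Box r \to s) is false.
  At w7: \Box (\Box r \to s) requires \Box r \to s at every successor {w1, w2, w4, w8}.
    At w1: \Box r \to s is true.
    At w2: \Box r \to s is true.
    At w4: \Box r \to s is true.
    At w8: \Box r \to s is true.
  So \Box (\Box r \to s) is true at w7.

No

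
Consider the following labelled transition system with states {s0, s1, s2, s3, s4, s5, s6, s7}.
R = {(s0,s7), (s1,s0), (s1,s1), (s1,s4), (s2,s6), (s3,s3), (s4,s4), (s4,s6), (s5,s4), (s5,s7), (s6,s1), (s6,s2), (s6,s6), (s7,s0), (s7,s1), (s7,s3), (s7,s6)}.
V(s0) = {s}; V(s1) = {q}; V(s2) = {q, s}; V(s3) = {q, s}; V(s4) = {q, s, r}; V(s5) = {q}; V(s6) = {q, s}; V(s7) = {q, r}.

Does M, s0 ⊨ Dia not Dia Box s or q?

At s0: Dia not Dia Box s is false, q is false, so Dia not Dia Box s or q is false.
  At s0: Dia not Dia Box s requires not Dia Box s at some successor in {s7}.
    At s7: not Dia Box s is false.
  So Dia not Dia Box s is false at s0.

No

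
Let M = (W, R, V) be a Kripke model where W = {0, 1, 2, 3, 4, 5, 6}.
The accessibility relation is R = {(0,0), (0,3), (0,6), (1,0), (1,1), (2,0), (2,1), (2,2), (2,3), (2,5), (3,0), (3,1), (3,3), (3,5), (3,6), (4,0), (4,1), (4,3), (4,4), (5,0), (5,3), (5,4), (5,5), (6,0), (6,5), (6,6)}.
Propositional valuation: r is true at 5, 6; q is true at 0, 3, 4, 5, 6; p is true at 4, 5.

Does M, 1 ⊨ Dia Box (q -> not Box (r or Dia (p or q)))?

No

Recall that Box ψ holds at a world iff ψ holds at every accessible world, and Dia ψ holds iff ψ holds at some accessible world.
At 1: Dia Box (q -> not Box (r or Dia (p or q))) requires Box (q -> not Box (r or Dia (p or q))) at some successor in {0, 1}.
  At 0: Box (q -> not Box (r or Dia (p or q))) is false.
  At 1: Box (q -> not Box (r or Dia (p or q))) is false.
So Dia Box (q -> not Box (r or Dia (p or q))) is false at 1.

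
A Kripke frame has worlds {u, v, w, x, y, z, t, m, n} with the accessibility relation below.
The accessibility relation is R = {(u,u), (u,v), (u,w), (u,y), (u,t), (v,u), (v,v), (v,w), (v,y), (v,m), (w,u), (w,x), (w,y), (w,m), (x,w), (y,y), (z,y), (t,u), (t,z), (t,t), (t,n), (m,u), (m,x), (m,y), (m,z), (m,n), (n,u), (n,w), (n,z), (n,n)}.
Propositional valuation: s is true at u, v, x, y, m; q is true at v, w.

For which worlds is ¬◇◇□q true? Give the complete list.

Let φ = ¬◇◇□q. Evaluate φ at each world:
  u (successors {u, v, w, y, t}): φ is false.
  v (successors {u, v, w, y, m}): φ is false.
  w (successors {u, x, y, m}): φ is false.
  x (successors {w}): φ is false.
  y (successors {y}): φ is true.
  z (successors {y}): φ is true.
  t (successors {u, z, t, n}): φ is true.
  m (successors {u, x, y, z, n}): φ is true.
  n (successors {u, w, z, n}): φ is false.
For instance, at z:
  At z: ◇◇□q is false, so ¬◇◇□q is true.
    At z: ◇◇□q requires ◇□q at some successor in {y}.
      At y: ◇□q is false.
    So ◇◇□q is false at z.
Satisfying worlds: {y, z, t, m}

y, z, t, m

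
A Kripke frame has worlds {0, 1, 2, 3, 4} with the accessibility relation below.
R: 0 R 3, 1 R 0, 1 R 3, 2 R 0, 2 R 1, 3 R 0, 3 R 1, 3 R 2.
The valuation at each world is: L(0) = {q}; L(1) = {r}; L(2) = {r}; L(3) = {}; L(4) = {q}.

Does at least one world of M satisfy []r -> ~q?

Yes

Let φ = []r -> ~q. Evaluate φ at each world:
  0 (successors {3}): φ is true.
  1 (successors {0, 3}): φ is true.
  2 (successors {0, 1}): φ is true.
  3 (successors {0, 1, 2}): φ is true.
  4 (successors ∅): φ is false.
Detail at 0 (witness):
  At 0: []r is false, ~q is false, so []r -> ~q is true.
    At 0: []r requires r at every successor {3}.
      r fails at 3, so []r is false at 0.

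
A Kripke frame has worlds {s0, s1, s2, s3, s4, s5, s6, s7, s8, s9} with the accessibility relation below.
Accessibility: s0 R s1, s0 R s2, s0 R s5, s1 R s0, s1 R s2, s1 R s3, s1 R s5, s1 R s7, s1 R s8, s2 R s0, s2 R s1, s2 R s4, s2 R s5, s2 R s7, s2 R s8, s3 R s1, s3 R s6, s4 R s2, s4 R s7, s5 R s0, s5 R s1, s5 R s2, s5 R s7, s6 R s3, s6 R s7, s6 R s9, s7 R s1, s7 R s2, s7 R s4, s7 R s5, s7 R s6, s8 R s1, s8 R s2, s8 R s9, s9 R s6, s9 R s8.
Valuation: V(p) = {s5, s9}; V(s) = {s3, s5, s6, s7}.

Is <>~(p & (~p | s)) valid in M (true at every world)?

Let φ = <>~(p & (~p | s)). Evaluate φ at each world:
  s0 (successors {s1, s2, s5}): φ is true.
  s1 (successors {s0, s2, s3, s5, s7, s8}): φ is true.
  s2 (successors {s0, s1, s4, s5, s7, s8}): φ is true.
  s3 (successors {s1, s6}): φ is true.
  s4 (successors {s2, s7}): φ is true.
  s5 (successors {s0, s1, s2, s7}): φ is true.
  s6 (successors {s3, s7, s9}): φ is true.
  s7 (successors {s1, s2, s4, s5, s6}): φ is true.
  s8 (successors {s1, s2, s9}): φ is true.
  s9 (successors {s6, s8}): φ is true.
For instance, at s4:
  At s4: <>~(p & (~p | s)) requires ~(p & (~p | s)) at some successor in {s2, s7}.
    ~(p & (~p | s)) holds at s2, so <>~(p & (~p | s)) is true at s4.

Yes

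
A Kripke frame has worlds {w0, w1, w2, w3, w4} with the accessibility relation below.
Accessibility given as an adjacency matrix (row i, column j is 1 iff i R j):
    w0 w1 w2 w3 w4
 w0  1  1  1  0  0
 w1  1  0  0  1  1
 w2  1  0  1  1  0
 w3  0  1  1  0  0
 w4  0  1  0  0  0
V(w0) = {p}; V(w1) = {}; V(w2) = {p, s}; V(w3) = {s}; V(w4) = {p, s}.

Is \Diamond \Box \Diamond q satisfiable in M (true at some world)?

No

Let φ = \Diamond \Box \Diamond q. Evaluate φ at each world:
  w0 (successors {w0, w1, w2}): φ is false.
  w1 (successors {w0, w3, w4}): φ is false.
  w2 (successors {w0, w2, w3}): φ is false.
  w3 (successors {w1, w2}): φ is false.
  w4 (successors {w1}): φ is false.
For instance, at w1:
  At w1: \Diamond \Box \Diamond q requires \Box \Diamond q at some successor in {w0, w3, w4}.
    At w0: \Box \Diamond q is false.
    At w3: \Box \Diamond q is false.
    At w4: \Box \Diamond q is false.
  So \Diamond \Box \Diamond q is false at w1.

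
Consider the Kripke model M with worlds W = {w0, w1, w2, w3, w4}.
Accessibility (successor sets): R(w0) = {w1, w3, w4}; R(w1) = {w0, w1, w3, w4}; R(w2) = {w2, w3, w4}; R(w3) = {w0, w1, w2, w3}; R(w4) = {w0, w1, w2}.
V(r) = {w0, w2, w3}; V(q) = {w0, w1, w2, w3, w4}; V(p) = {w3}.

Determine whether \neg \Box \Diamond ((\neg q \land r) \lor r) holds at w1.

No

At w1: \Box \Diamond ((\neg q \land r) \lor r) is true, so \neg \Box \Diamond ((\neg q \land r) \lor r) is false.
  At w1: \Box \Diamond ((\neg q \land r) \lor r) requires \Diamond ((\neg q \land r) \lor r) at every successor {w0, w1, w3, w4}.
    At w0: \Diamond ((\neg q \land r) \lor r) is true.
    At w1: \Diamond ((\neg q \land r) \lor r) is true.
    At w3: \Diamond ((\neg q \land r) \lor r) is true.
    At w4: \Diamond ((\neg q \land r) \lor r) is true.
  So \Box \Diamond ((\neg q \land r) \lor r) is true at w1.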